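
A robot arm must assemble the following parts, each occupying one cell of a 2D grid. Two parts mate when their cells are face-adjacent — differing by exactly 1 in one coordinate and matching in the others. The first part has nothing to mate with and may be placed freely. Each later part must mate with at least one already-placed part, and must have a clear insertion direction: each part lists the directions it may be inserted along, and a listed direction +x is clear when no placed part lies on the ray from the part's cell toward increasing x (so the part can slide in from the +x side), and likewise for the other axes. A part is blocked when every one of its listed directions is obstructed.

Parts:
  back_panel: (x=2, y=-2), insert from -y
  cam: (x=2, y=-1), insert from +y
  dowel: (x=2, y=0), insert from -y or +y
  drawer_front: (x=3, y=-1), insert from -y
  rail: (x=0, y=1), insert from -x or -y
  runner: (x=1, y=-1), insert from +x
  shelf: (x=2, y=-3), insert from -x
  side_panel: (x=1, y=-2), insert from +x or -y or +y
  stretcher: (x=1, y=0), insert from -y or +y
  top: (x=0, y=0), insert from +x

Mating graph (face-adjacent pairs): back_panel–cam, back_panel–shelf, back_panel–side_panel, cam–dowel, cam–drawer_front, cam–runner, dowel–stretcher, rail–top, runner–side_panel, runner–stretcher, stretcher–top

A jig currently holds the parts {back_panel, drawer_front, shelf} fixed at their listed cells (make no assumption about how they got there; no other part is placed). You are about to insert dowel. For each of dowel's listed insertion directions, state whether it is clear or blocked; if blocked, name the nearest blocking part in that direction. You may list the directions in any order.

-y: nearest on ray is back_panel@(2, -2) ⇒ blocked
+y: ray from dowel(2, 0) has no placed part ⇒ clear

+y: clear; -y: blocked by back_panel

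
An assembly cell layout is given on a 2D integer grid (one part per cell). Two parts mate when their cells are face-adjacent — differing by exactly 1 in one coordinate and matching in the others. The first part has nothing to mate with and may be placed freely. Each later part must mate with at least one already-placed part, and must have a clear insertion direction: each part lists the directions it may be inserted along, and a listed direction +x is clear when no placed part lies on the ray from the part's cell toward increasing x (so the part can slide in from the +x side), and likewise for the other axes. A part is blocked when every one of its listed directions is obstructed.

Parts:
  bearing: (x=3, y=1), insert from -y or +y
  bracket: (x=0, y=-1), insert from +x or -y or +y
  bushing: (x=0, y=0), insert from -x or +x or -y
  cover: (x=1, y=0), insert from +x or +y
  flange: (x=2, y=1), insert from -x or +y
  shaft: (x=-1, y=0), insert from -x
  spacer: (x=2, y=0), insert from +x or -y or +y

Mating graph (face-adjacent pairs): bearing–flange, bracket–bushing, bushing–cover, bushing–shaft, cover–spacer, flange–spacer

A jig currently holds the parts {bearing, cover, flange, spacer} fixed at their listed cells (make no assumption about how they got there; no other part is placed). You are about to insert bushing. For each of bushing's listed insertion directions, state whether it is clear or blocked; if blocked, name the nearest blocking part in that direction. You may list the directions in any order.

+x: blocked by cover; -x: clear; -y: clear

-x: ray from bushing(0, 0) has no placed part ⇒ clear
+x: nearest on ray is cover@(1, 0) ⇒ blocked
-y: ray from bushing(0, 0) has no placed part ⇒ clear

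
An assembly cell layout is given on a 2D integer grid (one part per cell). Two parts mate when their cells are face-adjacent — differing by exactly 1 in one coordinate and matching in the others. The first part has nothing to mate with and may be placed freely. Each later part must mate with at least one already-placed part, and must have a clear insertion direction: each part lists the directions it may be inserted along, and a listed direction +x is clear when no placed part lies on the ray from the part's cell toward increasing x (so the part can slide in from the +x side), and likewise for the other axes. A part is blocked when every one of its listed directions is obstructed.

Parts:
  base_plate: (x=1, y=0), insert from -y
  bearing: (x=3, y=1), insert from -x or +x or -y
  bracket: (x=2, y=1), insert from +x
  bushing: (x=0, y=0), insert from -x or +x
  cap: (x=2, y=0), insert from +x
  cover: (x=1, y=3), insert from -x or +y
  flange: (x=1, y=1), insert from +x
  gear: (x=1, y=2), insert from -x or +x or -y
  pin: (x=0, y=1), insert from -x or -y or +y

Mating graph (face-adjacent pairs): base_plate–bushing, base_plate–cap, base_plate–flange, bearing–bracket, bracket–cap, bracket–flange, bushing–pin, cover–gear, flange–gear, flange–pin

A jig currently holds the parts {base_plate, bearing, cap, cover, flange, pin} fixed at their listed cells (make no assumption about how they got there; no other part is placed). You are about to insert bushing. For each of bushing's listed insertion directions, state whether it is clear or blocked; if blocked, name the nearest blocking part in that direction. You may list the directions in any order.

-x: ray from bushing(0, 0) has no placed part ⇒ clear
+x: nearest on ray is base_plate@(1, 0) ⇒ blocked

+x: blocked by base_plate; -x: clear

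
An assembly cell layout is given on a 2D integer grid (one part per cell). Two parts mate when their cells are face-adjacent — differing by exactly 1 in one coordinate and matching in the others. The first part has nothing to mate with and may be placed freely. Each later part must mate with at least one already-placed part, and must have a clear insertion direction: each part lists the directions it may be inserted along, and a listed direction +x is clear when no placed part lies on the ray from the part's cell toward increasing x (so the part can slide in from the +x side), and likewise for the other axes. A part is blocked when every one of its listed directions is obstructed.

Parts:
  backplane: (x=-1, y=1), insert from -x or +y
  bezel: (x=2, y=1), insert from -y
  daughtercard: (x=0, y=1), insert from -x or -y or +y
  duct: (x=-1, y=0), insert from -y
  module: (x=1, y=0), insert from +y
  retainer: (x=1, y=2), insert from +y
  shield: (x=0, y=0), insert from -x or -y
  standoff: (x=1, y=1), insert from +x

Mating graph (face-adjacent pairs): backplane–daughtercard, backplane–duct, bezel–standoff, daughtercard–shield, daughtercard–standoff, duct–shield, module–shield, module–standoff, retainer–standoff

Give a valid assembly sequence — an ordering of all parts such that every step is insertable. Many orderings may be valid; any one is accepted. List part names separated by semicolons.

shield; duct; backplane; module; standoff; retainer; daughtercard; bezel

1. shield@(0, 0) [-x clear] — {shield}
2. duct@(-1, 0) [-y clear] — {duct, shield}
3. backplane@(-1, 1) [-x clear] — {backplane, duct, shield}
4. module@(1, 0) [+y clear] — {backplane, duct, module, shield}
5. standoff@(1, 1) [+x clear] — {backplane, duct, module, shield, standoff}
6. retainer@(1, 2) [+y clear] — {backplane, duct, module, retainer, shield, standoff}
7. daughtercard@(0, 1) [+y clear] — {backplane, daughtercard, duct, module, retainer, shield, standoff}
8. bezel@(2, 1) [-y clear] — {backplane, bezel, daughtercard, duct, module, retainer, shield, standoff}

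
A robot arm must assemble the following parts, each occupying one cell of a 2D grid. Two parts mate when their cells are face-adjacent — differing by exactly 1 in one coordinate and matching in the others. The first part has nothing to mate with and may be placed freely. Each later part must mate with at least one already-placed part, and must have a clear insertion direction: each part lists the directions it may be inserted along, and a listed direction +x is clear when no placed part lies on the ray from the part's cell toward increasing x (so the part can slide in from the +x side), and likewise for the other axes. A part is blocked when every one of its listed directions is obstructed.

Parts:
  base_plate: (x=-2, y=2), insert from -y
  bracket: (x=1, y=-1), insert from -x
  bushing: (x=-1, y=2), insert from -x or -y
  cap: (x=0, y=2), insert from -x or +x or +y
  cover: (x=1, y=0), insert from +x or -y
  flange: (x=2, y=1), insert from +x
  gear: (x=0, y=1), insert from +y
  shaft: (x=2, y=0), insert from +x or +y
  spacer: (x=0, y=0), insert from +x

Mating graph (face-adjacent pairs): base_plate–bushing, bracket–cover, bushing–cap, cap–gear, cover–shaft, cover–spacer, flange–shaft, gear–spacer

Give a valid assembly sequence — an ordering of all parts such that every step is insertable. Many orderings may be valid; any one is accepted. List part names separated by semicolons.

1. gear@(0, 1) [+y clear] — {gear}
2. cap@(0, 2) [-x clear] — {cap, gear}
3. bushing@(-1, 2) [-x clear] — {bushing, cap, gear}
4. spacer@(0, 0) [+x clear] — {bushing, cap, gear, spacer}
5. base_plate@(-2, 2) [-y clear] — {base_plate, bushing, cap, gear, spacer}
6. cover@(1, 0) [+x clear] — {base_plate, bushing, cap, cover, gear, spacer}
7. shaft@(2, 0) [+x clear] — {base_plate, bushing, cap, cover, gear, shaft, spacer}
8. flange@(2, 1) [+x clear] — {base_plate, bushing, cap, cover, flange, gear, shaft, spacer}
9. bracket@(1, -1) [-x clear] — {base_plate, bracket, bushing, cap, cover, flange, gear, shaft, spacer}

gear; cap; bushing; spacer; base_plate; cover; shaft; flange; bracket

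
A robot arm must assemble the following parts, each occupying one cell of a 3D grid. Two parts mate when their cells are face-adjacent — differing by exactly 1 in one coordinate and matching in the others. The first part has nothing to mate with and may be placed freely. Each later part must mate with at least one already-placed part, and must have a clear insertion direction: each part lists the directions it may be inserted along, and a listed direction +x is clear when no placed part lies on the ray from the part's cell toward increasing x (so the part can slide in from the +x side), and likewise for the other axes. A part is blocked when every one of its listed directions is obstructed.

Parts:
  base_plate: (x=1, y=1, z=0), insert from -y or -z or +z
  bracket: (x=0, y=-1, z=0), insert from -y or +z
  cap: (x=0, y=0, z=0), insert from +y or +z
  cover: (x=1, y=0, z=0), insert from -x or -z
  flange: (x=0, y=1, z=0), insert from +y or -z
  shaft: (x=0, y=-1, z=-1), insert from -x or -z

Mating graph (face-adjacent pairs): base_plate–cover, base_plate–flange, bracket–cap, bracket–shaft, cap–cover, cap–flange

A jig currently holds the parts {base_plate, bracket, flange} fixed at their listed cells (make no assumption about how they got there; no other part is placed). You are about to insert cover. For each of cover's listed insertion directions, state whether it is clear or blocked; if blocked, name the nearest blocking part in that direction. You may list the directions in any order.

-x: ray from cover(1, 0, 0) has no placed part ⇒ clear
-z: ray from cover(1, 0, 0) has no placed part ⇒ clear

-x: clear; -z: clear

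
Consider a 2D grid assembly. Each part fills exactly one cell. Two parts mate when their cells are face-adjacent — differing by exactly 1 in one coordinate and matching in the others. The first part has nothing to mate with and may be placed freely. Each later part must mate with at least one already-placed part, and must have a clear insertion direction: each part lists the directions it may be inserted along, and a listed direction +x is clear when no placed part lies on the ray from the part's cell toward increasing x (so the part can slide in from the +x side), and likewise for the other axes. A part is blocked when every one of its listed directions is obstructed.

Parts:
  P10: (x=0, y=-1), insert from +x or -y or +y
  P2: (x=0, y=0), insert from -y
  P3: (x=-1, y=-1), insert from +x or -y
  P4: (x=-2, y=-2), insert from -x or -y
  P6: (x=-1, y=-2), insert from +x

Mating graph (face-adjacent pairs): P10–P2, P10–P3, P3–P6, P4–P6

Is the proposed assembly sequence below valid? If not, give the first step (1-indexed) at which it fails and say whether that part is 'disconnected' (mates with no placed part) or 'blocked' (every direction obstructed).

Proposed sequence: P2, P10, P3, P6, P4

1. P2@(0, 0) [-y clear] — {P2}
2. P10@(0, -1) [+x clear] — {P10, P2}
3. P3@(-1, -1) [-y clear] — {P10, P2, P3}
4. P6@(-1, -2) [+x clear] — {P10, P2, P3, P6}
5. P4@(-2, -2) [-x clear] — {P10, P2, P3, P4, P6}

Valid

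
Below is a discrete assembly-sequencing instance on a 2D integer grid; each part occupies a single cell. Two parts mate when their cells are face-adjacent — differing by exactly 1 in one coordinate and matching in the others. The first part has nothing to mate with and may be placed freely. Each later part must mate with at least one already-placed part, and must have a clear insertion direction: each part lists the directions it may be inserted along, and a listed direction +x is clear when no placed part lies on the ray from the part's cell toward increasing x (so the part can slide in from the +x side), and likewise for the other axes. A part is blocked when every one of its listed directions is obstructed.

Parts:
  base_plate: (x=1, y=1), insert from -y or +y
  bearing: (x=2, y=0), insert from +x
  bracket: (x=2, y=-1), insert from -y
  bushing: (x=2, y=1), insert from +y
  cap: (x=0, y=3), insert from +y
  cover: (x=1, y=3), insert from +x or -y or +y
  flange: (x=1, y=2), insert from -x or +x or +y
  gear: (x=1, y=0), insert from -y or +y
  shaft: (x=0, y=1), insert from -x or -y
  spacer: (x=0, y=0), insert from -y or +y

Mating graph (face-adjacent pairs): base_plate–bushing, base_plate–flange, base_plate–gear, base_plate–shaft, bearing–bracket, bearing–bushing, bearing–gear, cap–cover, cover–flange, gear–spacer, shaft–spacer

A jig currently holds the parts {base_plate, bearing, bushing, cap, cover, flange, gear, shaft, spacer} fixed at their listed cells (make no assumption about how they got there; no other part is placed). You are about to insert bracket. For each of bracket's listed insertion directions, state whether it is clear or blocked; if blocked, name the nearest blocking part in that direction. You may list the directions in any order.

-y: clear

-y: ray from bracket(2, -1) has no placed part ⇒ clear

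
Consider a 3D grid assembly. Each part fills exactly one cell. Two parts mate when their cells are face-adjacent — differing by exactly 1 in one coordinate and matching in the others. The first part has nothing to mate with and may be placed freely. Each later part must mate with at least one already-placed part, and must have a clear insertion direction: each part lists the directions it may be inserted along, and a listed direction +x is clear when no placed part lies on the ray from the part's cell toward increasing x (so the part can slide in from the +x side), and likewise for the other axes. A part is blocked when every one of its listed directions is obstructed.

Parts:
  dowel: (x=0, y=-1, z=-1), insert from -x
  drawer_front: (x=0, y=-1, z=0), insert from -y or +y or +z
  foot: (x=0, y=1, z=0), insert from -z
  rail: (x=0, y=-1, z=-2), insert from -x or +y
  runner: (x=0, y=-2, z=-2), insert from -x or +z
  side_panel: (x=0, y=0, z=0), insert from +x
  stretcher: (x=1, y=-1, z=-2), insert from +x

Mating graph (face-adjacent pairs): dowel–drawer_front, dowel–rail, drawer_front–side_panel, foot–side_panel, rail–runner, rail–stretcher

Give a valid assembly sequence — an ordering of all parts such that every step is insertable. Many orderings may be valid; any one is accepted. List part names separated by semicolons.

foot; side_panel; drawer_front; dowel; rail; stretcher; runner

1. foot@(0, 1, 0) [-z clear] — {foot}
2. side_panel@(0, 0, 0) [+x clear] — {foot, side_panel}
3. drawer_front@(0, -1, 0) [-y clear] — {drawer_front, foot, side_panel}
4. dowel@(0, -1, -1) [-x clear] — {dowel, drawer_front, foot, side_panel}
5. rail@(0, -1, -2) [-x clear] — {dowel, drawer_front, foot, rail, side_panel}
6. stretcher@(1, -1, -2) [+x clear] — {dowel, drawer_front, foot, rail, side_panel, stretcher}
7. runner@(0, -2, -2) [-x clear] — {dowel, drawer_front, foot, rail, runner, side_panel, stretcher}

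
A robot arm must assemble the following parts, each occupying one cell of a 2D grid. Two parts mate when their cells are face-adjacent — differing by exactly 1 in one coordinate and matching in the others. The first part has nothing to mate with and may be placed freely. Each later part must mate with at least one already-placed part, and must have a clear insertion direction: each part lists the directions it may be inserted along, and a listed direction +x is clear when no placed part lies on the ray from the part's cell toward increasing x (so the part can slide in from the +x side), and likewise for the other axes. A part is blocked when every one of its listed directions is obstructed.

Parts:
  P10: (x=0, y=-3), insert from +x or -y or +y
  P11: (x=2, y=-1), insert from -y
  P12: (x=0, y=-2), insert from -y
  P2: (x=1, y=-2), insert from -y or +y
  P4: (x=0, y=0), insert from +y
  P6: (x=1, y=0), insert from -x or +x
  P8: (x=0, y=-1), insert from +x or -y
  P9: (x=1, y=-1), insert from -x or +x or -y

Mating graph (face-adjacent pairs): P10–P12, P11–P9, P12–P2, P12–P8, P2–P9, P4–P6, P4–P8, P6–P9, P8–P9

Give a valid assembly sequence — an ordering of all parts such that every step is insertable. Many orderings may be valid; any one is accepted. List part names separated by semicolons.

1. P2@(1, -2) [-y clear] — {P2}
2. P9@(1, -1) [-x clear] — {P2, P9}
3. P6@(1, 0) [-x clear] — {P2, P6, P9}
4. P4@(0, 0) [+y clear] — {P2, P4, P6, P9}
5. P11@(2, -1) [-y clear] — {P11, P2, P4, P6, P9}
6. P8@(0, -1) [-y clear] — {P11, P2, P4, P6, P8, P9}
7. P12@(0, -2) [-y clear] — {P11, P12, P2, P4, P6, P8, P9}
8. P10@(0, -3) [+x clear] — {P10, P11, P12, P2, P4, P6, P8, P9}

P2; P9; P6; P4; P11; P8; P12; P10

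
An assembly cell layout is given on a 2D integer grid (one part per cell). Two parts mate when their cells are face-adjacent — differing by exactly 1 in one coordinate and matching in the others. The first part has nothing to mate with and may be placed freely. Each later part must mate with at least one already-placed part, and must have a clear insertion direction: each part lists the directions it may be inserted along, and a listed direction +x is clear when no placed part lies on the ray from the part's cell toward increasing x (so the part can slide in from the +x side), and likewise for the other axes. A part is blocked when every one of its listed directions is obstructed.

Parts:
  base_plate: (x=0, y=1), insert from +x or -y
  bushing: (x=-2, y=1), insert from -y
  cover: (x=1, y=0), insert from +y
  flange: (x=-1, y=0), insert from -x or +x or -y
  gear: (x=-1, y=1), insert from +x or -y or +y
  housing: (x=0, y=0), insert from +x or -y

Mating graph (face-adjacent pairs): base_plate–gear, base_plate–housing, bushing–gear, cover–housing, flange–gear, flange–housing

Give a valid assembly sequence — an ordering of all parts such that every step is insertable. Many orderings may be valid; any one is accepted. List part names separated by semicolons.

housing; base_plate; flange; gear; bushing; cover

1. housing@(0, 0) [+x clear] — {housing}
2. base_plate@(0, 1) [+x clear] — {base_plate, housing}
3. flange@(-1, 0) [-x clear] — {base_plate, flange, housing}
4. gear@(-1, 1) [+y clear] — {base_plate, flange, gear, housing}
5. bushing@(-2, 1) [-y clear] — {base_plate, bushing, flange, gear, housing}
6. cover@(1, 0) [+y clear] — {base_plate, bushing, cover, flange, gear, housing}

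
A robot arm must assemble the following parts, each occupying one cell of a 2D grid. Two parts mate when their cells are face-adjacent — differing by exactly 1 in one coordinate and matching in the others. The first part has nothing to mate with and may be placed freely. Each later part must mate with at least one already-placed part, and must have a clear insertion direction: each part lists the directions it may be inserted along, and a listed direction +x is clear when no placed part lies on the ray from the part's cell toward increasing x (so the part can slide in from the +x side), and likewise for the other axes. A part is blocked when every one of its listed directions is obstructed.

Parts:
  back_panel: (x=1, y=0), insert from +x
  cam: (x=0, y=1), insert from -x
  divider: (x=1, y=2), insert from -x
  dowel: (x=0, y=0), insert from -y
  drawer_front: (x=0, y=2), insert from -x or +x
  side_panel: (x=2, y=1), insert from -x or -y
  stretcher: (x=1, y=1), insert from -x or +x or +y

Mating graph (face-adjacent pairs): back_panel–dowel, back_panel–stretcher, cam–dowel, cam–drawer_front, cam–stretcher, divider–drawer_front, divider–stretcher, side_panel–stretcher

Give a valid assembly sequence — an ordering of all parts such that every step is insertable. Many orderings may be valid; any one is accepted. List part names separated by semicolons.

1. dowel@(0, 0) [-y clear] — {dowel}
2. cam@(0, 1) [-x clear] — {cam, dowel}
3. stretcher@(1, 1) [+x clear] — {cam, dowel, stretcher}
4. divider@(1, 2) [-x clear] — {cam, divider, dowel, stretcher}
5. drawer_front@(0, 2) [-x clear] — {cam, divider, dowel, drawer_front, stretcher}
6. back_panel@(1, 0) [+x clear] — {back_panel, cam, divider, dowel, drawer_front, stretcher}
7. side_panel@(2, 1) [-y clear] — {back_panel, cam, divider, dowel, drawer_front, side_panel, stretcher}

dowel; cam; stretcher; divider; drawer_front; back_panel; side_panel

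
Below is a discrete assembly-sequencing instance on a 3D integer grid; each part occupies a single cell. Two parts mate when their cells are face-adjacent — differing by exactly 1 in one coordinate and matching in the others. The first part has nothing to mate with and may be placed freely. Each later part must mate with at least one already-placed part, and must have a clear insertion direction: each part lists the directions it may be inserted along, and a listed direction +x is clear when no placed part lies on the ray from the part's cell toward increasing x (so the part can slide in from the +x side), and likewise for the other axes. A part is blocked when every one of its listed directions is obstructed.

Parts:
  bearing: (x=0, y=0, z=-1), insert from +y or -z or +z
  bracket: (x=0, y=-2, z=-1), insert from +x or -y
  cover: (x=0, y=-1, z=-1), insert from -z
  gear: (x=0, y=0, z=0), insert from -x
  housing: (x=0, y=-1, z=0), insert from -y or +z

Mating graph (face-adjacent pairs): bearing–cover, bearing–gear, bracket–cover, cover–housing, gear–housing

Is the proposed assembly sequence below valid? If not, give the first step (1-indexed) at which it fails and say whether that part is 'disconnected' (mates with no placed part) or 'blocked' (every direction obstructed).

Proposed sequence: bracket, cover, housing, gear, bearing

Valid

1. bracket@(0, -2, -1) [+x clear] — {bracket}
2. cover@(0, -1, -1) [-z clear] — {bracket, cover}
3. housing@(0, -1, 0) [-y clear] — {bracket, cover, housing}
4. gear@(0, 0, 0) [-x clear] — {bracket, cover, gear, housing}
5. bearing@(0, 0, -1) [+y clear] — {bearing, bracket, cover, gear, housing}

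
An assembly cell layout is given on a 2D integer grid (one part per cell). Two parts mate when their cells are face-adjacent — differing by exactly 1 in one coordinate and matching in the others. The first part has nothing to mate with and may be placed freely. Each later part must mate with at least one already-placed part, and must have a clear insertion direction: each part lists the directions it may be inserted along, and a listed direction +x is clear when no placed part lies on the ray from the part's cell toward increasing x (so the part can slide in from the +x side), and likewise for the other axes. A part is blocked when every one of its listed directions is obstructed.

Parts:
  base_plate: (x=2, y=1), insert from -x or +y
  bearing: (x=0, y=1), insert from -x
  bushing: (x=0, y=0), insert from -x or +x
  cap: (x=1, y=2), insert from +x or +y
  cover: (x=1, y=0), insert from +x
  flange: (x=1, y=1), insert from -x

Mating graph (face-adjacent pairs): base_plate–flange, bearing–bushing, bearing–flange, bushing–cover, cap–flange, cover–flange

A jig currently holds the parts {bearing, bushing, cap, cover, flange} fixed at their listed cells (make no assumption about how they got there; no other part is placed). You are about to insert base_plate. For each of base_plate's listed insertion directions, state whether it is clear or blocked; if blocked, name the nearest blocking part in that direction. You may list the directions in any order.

+y: clear; -x: blocked by flange

-x: nearest on ray is flange@(1, 1) ⇒ blocked
+y: ray from base_plate(2, 1) has no placed part ⇒ clear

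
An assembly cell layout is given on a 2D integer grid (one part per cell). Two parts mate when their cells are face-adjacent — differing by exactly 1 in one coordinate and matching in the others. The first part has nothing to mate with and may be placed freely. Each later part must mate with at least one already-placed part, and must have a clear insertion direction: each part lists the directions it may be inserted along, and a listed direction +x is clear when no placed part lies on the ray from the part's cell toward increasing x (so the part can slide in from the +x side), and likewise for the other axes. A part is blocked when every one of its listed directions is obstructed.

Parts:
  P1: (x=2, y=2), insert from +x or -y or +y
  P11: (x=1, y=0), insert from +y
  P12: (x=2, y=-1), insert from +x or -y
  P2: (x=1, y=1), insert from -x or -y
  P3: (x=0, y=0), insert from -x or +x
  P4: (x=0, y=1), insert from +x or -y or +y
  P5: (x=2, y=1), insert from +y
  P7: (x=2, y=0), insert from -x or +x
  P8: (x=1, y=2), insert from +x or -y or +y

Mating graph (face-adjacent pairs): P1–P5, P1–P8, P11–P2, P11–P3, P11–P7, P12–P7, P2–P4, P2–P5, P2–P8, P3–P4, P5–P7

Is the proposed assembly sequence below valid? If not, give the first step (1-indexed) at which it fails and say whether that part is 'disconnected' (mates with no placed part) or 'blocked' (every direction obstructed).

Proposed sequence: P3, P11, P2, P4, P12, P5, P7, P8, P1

1. P3@(0, 0) [-x clear] — {P3}
2. P11@(1, 0) [+y clear] — {P11, P3}
3. P2@(1, 1) [-x clear] — {P11, P2, P3}
4. P4@(0, 1) [+y clear] — {P11, P2, P3, P4}
5. P12@(2, -1) — no placed neighbour ⇒ disconnected

Invalid at step 5 (disconnected)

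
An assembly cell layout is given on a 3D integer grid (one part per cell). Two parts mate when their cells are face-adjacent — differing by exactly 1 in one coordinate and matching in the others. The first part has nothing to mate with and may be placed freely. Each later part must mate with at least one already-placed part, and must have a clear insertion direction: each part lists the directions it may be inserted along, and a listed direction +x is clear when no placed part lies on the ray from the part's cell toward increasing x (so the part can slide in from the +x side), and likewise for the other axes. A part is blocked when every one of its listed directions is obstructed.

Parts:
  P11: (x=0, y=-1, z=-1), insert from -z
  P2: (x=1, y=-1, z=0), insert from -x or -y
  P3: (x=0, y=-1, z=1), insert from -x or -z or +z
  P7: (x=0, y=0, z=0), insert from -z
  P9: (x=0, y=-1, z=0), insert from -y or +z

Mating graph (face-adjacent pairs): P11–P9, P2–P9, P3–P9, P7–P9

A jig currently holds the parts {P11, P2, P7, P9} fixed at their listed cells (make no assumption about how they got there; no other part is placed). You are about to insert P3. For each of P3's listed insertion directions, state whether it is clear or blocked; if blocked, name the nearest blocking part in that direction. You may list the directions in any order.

-x: ray from P3(0, -1, 1) has no placed part ⇒ clear
-z: nearest on ray is P9@(0, -1, 0) ⇒ blocked
+z: ray from P3(0, -1, 1) has no placed part ⇒ clear

+z: clear; -x: clear; -z: blocked by P9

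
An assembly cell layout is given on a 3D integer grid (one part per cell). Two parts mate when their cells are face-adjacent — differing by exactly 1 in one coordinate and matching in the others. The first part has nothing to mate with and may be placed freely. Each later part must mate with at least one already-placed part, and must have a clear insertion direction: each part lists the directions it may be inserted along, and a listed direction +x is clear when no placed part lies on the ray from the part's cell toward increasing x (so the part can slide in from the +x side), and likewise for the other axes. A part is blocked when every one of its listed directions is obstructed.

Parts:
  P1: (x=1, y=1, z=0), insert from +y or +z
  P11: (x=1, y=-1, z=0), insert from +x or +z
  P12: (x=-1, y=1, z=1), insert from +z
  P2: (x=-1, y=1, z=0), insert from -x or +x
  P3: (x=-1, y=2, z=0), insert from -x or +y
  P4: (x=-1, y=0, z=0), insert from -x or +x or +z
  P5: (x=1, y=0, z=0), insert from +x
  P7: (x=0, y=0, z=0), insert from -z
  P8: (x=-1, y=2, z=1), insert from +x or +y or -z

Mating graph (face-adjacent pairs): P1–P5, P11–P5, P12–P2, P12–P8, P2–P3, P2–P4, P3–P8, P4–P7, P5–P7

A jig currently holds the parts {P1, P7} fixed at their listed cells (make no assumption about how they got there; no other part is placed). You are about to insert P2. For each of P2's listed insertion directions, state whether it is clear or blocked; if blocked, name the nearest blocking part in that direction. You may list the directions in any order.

-x: ray from P2(-1, 1, 0) has no placed part ⇒ clear
+x: nearest on ray is P1@(1, 1, 0) ⇒ blocked

+x: blocked by P1; -x: clear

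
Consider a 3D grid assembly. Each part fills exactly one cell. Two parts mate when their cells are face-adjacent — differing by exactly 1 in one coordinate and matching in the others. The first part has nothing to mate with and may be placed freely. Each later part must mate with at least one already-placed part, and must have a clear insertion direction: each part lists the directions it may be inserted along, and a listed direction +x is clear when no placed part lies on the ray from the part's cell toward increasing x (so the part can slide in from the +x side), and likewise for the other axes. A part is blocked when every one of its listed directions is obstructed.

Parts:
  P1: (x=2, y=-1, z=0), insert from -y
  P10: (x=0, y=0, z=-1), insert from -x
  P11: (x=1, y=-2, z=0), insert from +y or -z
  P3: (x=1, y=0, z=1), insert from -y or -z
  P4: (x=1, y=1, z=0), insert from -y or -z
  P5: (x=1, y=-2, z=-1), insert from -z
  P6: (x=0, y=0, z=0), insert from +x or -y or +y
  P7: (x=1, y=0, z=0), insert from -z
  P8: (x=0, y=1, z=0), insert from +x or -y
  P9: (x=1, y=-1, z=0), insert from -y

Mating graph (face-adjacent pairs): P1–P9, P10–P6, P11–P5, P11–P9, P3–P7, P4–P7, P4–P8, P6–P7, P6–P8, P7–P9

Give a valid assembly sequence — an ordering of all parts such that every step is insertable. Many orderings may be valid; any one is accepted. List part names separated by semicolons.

P1; P9; P11; P7; P3; P6; P8; P4; P10; P5

1. P1@(2, -1, 0) [-y clear] — {P1}
2. P9@(1, -1, 0) [-y clear] — {P1, P9}
3. P11@(1, -2, 0) [-z clear] — {P1, P11, P9}
4. P7@(1, 0, 0) [-z clear] — {P1, P11, P7, P9}
5. P3@(1, 0, 1) [-y clear] — {P1, P11, P3, P7, P9}
6. P6@(0, 0, 0) [-y clear] — {P1, P11, P3, P6, P7, P9}
7. P8@(0, 1, 0) [+x clear] — {P1, P11, P3, P6, P7, P8, P9}
8. P4@(1, 1, 0) [-z clear] — {P1, P11, P3, P4, P6, P7, P8, P9}
9. P10@(0, 0, -1) [-x clear] — {P1, P10, P11, P3, P4, P6, P7, P8, P9}
10. P5@(1, -2, -1) [-z clear] — {P1, P10, P11, P3, P4, P5, P6, P7, P8, P9}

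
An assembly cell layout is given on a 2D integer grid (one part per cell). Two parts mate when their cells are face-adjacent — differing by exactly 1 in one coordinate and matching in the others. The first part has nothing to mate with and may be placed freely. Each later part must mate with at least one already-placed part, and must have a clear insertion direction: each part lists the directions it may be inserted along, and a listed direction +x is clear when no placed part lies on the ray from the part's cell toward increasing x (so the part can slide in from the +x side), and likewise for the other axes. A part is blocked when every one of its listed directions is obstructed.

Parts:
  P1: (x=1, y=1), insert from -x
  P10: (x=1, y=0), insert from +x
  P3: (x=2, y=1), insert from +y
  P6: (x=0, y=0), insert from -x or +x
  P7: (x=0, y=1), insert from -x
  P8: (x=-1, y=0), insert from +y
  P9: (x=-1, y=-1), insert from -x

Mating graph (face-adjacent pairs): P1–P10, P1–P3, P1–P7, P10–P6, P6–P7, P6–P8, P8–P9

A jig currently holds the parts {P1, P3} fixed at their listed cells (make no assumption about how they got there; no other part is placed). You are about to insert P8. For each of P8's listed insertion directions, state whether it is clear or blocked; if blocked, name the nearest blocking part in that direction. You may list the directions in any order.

+y: ray from P8(-1, 0) has no placed part ⇒ clear

+y: clear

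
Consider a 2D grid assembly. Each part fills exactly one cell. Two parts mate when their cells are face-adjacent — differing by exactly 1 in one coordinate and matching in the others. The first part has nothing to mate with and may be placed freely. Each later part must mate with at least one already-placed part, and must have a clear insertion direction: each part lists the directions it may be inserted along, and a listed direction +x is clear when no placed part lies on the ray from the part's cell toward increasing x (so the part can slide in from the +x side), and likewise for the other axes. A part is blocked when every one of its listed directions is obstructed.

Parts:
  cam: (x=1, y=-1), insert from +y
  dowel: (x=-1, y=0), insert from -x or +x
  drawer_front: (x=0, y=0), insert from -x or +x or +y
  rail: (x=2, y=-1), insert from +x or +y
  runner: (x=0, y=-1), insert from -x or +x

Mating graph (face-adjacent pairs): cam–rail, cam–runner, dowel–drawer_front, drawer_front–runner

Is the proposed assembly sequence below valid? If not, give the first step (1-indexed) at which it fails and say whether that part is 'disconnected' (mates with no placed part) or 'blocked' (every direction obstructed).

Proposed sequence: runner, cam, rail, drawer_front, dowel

1. runner@(0, -1) [-x clear] — {runner}
2. cam@(1, -1) [+y clear] — {cam, runner}
3. rail@(2, -1) [+x clear] — {cam, rail, runner}
4. drawer_front@(0, 0) [-x clear] — {cam, drawer_front, rail, runner}
5. dowel@(-1, 0) [-x clear] — {cam, dowel, drawer_front, rail, runner}

Valid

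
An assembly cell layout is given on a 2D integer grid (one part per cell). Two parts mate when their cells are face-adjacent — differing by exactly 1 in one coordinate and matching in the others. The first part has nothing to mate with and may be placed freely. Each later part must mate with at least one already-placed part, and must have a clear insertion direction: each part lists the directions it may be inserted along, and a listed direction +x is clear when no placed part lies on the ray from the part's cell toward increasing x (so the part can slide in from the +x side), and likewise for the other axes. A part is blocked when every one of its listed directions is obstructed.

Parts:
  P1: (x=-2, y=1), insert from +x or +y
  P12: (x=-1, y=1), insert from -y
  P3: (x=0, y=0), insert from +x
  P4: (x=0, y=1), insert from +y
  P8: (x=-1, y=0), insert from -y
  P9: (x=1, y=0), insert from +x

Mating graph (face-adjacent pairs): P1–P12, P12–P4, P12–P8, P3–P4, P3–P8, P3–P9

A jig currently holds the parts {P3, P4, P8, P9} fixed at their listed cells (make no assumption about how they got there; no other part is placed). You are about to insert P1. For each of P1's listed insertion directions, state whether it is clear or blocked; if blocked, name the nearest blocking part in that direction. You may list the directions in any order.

+x: nearest on ray is P4@(0, 1) ⇒ blocked
+y: ray from P1(-2, 1) has no placed part ⇒ clear

+x: blocked by P4; +y: clear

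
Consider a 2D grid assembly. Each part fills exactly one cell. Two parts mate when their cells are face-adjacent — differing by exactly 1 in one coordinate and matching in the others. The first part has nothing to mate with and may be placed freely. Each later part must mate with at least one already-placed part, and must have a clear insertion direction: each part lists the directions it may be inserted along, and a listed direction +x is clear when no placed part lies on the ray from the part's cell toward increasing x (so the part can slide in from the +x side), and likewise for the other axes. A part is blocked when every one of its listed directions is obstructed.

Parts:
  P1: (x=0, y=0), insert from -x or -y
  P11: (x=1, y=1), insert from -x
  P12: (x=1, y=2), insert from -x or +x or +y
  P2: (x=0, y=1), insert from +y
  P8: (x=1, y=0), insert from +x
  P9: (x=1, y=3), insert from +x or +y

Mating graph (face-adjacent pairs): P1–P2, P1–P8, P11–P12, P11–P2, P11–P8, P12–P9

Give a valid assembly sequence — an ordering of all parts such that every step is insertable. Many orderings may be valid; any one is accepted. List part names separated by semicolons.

1. P8@(1, 0) [+x clear] — {P8}
2. P11@(1, 1) [-x clear] — {P11, P8}
3. P12@(1, 2) [-x clear] — {P11, P12, P8}
4. P2@(0, 1) [+y clear] — {P11, P12, P2, P8}
5. P1@(0, 0) [-x clear] — {P1, P11, P12, P2, P8}
6. P9@(1, 3) [+x clear] — {P1, P11, P12, P2, P8, P9}

P8; P11; P12; P2; P1; P9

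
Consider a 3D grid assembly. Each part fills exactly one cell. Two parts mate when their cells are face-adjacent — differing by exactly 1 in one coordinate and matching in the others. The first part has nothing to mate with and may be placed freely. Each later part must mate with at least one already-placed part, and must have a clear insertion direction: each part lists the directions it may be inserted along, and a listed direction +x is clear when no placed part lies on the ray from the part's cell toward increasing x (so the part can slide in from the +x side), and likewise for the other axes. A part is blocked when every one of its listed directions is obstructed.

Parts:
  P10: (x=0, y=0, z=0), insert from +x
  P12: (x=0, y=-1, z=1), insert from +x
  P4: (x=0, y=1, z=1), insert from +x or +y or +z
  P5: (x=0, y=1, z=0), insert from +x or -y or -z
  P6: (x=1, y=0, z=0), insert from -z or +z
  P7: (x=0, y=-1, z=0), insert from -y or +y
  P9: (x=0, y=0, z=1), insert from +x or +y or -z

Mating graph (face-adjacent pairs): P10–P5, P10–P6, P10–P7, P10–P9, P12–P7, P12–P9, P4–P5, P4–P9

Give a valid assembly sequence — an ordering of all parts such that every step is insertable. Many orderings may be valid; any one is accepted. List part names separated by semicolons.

1. P4@(0, 1, 1) [+x clear] — {P4}
2. P9@(0, 0, 1) [+x clear] — {P4, P9}
3. P10@(0, 0, 0) [+x clear] — {P10, P4, P9}
4. P6@(1, 0, 0) [-z clear] — {P10, P4, P6, P9}
5. P7@(0, -1, 0) [-y clear] — {P10, P4, P6, P7, P9}
6. P12@(0, -1, 1) [+x clear] — {P10, P12, P4, P6, P7, P9}
7. P5@(0, 1, 0) [+x clear] — {P10, P12, P4, P5, P6, P7, P9}

P4; P9; P10; P6; P7; P12; P5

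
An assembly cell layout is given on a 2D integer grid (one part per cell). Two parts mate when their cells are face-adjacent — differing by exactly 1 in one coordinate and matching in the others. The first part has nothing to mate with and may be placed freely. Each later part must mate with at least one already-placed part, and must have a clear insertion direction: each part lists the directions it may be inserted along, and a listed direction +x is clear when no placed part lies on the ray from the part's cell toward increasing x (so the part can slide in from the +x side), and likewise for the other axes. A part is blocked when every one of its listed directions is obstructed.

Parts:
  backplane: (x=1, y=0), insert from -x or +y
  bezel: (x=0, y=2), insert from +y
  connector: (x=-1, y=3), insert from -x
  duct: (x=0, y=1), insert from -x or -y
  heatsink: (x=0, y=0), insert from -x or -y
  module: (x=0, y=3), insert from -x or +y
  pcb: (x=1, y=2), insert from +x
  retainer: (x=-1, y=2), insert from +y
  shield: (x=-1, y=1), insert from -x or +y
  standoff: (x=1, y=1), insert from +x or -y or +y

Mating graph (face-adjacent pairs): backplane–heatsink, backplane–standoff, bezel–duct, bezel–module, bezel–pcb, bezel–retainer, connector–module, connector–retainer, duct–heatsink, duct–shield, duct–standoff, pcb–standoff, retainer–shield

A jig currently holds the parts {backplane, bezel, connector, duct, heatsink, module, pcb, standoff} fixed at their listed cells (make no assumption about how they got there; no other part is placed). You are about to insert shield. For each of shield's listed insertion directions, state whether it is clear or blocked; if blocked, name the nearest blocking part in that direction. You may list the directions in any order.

+y: blocked by connector; -x: clear

-x: ray from shield(-1, 1) has no placed part ⇒ clear
+y: nearest on ray is connector@(-1, 3) ⇒ blocked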